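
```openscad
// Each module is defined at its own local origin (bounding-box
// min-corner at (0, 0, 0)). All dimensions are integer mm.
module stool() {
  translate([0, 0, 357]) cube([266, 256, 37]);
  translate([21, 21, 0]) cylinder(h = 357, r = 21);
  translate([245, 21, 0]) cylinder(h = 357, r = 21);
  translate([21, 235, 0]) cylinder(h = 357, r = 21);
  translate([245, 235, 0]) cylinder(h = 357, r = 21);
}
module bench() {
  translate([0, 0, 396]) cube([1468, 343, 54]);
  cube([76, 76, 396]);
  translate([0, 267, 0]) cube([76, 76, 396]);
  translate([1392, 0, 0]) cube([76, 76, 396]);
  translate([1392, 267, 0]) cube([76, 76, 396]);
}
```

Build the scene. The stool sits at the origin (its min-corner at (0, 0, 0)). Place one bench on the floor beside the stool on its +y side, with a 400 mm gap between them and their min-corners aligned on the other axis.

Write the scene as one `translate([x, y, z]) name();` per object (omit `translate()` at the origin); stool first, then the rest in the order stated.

stool();
translate([0, 656, 0]) bench();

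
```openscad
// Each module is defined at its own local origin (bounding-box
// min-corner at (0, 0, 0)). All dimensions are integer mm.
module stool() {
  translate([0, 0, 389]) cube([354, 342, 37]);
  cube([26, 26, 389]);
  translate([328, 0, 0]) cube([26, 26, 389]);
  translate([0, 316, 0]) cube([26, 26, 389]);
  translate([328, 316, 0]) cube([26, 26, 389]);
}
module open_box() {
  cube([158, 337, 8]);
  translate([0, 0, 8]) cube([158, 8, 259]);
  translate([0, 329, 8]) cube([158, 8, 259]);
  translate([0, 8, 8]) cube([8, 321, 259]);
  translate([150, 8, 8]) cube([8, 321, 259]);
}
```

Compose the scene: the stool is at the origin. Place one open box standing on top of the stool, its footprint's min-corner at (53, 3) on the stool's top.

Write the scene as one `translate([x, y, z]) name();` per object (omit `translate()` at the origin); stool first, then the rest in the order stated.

stool();
translate([53, 3, 426]) open_box();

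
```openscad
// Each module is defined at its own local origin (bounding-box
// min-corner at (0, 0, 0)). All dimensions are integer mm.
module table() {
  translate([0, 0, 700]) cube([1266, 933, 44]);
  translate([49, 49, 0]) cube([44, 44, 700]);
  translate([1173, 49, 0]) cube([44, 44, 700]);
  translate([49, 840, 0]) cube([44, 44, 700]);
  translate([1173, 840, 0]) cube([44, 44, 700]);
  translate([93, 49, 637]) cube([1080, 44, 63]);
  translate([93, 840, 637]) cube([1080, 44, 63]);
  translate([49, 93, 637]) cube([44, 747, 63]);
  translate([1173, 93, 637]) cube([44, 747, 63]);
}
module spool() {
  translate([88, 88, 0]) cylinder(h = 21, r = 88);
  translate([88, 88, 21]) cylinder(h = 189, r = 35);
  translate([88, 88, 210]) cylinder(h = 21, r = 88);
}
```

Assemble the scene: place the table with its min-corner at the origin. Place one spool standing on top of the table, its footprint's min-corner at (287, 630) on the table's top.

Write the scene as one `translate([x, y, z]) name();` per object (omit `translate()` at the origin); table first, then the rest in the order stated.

table();
translate([287, 630, 744]) spool();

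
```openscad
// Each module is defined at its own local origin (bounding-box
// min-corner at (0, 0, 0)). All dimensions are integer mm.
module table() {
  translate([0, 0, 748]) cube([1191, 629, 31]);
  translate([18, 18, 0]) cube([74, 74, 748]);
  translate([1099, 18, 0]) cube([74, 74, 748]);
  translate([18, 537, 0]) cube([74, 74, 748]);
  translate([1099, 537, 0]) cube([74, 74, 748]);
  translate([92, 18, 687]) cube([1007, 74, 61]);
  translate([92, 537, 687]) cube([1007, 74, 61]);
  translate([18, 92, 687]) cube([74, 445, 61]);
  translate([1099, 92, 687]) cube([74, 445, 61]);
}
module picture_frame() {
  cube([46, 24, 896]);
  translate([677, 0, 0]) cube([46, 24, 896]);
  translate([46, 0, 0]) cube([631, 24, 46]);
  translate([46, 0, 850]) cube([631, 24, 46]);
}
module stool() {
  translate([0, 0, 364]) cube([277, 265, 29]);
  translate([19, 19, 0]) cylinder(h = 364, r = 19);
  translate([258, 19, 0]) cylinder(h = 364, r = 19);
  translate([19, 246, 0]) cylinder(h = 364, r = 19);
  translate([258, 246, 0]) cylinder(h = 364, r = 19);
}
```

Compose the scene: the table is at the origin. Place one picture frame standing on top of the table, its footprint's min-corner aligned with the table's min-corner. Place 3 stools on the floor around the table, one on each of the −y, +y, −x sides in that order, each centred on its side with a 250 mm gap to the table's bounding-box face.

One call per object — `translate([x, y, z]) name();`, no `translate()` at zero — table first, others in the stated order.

table();
translate([0, 0, 779]) picture_frame();
translate([457, -515, 0]) stool();
translate([457, 879, 0]) stool();
translate([-527, 182, 0]) stool();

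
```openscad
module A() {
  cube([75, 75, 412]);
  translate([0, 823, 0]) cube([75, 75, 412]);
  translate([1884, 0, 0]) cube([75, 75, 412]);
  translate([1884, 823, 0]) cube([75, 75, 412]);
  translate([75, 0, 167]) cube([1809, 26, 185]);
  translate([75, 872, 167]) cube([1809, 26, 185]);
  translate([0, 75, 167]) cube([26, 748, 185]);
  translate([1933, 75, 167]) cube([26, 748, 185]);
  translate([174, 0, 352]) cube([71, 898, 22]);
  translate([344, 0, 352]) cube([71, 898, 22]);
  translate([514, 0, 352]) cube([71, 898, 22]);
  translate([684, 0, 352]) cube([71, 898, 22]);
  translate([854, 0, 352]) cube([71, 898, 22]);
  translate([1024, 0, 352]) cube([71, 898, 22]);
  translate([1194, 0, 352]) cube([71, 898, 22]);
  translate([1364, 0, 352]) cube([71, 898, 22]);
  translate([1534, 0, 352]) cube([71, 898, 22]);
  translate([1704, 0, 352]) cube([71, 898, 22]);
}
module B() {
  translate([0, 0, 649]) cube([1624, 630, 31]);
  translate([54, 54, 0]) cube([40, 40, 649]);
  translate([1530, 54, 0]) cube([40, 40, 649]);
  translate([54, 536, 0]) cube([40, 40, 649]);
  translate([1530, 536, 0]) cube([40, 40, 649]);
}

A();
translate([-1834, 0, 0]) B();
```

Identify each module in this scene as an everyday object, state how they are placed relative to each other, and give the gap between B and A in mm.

A is a bed frame. B is a table. The table is on the floor beside the bed frame on its −x side. The gap between the table and the bed frame is 210 mm.

The table's nearest face is 210 mm from the bed frame's −x face.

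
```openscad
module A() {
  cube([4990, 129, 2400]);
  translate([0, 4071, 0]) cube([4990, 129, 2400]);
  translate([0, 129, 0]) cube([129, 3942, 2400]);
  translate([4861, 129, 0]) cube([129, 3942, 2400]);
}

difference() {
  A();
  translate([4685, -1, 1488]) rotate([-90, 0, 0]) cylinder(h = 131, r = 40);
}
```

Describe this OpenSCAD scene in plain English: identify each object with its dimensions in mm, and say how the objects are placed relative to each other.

A is a box-shaped house frame (walls only): outside footprint 4990×4200 mm, wall height 2400 mm, wall thickness 129 mm. The two y-facing walls run the full x-width; the two x-facing walls fit between the inner faces of the y-facing walls.

The house frame has a circular hole of radius 40 mm through its front wall, centred at (x = 4685, z = 1488).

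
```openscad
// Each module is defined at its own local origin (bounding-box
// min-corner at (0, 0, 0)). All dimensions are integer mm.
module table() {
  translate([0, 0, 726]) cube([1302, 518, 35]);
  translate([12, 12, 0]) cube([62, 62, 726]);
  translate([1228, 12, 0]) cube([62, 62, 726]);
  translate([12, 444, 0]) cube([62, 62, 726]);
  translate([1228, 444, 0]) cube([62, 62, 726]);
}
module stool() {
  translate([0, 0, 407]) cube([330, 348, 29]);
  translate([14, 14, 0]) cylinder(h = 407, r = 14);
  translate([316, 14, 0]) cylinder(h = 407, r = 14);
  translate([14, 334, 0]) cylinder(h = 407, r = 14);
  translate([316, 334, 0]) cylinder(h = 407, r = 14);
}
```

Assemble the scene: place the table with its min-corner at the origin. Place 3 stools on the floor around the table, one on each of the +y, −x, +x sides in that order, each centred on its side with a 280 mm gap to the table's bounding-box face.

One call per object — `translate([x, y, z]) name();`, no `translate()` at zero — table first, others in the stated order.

table();
translate([486, 798, 0]) stool();
translate([-610, 85, 0]) stool();
translate([1582, 85, 0]) stool();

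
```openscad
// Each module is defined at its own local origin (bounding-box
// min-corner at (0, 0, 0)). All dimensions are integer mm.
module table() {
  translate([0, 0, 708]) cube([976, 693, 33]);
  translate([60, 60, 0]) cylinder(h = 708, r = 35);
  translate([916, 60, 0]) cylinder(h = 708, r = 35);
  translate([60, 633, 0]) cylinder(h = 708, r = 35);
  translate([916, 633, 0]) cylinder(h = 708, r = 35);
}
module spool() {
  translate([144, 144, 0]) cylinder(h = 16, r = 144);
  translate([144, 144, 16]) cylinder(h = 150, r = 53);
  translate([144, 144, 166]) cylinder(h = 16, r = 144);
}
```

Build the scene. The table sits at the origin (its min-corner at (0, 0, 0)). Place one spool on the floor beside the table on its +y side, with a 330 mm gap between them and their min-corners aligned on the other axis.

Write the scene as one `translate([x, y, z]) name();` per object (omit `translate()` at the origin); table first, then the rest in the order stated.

table();
translate([0, 1023, 0]) spool();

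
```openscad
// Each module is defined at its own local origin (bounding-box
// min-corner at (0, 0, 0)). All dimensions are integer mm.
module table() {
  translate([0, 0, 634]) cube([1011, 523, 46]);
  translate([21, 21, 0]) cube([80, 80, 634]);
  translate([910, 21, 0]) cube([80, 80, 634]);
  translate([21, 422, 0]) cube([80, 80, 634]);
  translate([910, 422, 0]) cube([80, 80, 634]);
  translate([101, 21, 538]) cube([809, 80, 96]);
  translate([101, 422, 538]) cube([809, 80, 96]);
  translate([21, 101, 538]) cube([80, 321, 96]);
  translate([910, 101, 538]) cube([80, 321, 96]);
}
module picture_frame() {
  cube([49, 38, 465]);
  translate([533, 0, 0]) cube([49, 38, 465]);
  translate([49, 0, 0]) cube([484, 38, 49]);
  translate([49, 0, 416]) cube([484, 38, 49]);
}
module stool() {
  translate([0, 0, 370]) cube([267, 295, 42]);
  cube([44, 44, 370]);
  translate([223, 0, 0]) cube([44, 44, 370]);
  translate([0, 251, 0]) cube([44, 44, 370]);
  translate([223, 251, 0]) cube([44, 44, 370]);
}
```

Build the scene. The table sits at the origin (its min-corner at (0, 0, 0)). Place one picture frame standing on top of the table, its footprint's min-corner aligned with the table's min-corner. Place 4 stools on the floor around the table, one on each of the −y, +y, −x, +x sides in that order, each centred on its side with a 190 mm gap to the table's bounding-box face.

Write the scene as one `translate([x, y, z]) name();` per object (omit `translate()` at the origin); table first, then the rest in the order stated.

table();
translate([0, 0, 680]) picture_frame();
translate([372, -485, 0]) stool();
translate([372, 713, 0]) stool();
translate([-457, 114, 0]) stool();
translate([1201, 114, 0]) stool();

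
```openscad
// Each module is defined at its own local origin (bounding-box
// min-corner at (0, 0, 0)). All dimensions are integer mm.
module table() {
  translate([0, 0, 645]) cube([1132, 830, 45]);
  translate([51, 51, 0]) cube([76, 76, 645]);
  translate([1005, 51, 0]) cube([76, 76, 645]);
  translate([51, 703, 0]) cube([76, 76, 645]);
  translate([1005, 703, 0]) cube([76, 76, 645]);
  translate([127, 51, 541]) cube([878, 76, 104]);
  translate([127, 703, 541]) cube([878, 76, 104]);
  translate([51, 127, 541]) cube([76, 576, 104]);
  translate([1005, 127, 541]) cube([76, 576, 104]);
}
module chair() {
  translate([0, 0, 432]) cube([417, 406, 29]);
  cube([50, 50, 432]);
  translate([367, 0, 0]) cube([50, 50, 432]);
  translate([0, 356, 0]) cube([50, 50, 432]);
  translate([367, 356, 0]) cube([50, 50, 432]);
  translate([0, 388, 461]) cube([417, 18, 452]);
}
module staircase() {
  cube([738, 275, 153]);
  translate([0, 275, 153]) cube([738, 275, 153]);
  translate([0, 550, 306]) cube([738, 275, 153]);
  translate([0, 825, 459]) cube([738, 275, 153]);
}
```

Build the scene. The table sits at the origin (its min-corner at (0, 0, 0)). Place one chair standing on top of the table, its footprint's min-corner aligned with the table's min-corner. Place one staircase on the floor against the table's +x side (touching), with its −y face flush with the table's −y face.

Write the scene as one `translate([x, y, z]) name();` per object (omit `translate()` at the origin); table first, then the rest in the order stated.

table();
translate([0, 0, 690]) chair();
translate([1132, 0, 0]) staircase();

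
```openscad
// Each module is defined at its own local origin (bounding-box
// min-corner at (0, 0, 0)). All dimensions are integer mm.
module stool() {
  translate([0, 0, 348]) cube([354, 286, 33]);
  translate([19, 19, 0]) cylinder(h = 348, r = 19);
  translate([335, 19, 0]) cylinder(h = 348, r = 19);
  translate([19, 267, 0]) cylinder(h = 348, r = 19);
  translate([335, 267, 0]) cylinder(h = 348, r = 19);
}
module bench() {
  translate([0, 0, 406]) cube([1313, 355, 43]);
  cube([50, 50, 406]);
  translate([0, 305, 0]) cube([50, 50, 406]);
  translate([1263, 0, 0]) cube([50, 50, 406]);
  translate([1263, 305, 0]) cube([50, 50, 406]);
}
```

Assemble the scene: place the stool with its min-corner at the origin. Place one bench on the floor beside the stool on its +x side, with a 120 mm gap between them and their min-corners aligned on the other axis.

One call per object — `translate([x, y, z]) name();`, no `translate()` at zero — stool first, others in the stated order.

stool();
translate([474, 0, 0]) bench();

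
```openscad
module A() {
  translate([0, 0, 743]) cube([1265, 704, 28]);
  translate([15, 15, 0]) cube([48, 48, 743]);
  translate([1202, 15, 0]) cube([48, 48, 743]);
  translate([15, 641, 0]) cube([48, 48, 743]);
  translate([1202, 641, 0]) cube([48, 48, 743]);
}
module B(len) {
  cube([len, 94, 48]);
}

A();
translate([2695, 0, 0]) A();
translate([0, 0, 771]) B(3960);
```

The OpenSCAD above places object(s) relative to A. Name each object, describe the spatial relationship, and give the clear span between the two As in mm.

A is a table. B is a beam. A beam spans the tops of two tables. The clear span between the two tables is 1430 mm.

Second table starts at x = 2695; first ends at x = 1265; clear span = 2695 − 1265 = 1430 mm.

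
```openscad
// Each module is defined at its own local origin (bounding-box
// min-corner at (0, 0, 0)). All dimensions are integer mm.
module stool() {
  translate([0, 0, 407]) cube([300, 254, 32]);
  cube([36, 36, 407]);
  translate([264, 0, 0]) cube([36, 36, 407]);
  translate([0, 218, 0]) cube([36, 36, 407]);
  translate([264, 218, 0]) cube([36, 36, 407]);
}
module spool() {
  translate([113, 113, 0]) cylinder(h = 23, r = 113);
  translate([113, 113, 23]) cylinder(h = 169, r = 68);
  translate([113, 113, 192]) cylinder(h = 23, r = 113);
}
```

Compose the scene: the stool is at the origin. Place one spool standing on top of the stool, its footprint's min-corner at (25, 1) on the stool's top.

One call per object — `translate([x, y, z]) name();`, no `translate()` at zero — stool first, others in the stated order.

stool();
translate([25, 1, 439]) spool();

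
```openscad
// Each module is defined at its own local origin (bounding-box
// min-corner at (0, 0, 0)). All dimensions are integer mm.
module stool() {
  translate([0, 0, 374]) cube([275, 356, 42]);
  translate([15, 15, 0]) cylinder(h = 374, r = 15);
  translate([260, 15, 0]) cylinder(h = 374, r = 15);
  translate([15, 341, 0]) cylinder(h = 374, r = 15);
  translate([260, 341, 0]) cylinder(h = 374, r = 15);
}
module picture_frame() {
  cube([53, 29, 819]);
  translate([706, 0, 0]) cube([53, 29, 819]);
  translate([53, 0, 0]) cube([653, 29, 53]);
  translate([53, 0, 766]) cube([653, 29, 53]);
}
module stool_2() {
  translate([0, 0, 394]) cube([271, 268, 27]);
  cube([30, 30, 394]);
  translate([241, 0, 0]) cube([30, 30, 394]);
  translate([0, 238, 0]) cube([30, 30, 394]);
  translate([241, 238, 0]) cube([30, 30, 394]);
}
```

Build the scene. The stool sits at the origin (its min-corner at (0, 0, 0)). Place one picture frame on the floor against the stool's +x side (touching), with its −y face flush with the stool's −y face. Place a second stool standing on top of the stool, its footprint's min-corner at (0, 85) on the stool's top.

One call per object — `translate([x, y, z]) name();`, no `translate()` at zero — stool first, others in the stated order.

stool();
translate([275, 0, 0]) picture_frame();
translate([0, 85, 416]) stool_2();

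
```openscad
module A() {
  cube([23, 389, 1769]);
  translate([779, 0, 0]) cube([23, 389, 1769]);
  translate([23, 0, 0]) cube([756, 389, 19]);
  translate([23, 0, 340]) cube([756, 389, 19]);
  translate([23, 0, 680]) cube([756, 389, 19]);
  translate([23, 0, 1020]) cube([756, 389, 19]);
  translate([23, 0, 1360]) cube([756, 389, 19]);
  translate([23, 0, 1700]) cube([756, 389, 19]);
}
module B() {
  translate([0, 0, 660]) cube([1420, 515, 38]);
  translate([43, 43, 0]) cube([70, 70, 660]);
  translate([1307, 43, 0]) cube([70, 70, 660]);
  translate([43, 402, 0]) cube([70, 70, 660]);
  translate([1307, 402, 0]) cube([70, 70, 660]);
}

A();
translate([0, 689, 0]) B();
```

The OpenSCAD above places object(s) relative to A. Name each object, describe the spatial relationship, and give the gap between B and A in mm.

A is a bookshelf. B is a table. The table is on the floor beside the bookshelf on its +y side. The gap between the table and the bookshelf is 300 mm.

The table's nearest face is 300 mm from the bookshelf's +y face.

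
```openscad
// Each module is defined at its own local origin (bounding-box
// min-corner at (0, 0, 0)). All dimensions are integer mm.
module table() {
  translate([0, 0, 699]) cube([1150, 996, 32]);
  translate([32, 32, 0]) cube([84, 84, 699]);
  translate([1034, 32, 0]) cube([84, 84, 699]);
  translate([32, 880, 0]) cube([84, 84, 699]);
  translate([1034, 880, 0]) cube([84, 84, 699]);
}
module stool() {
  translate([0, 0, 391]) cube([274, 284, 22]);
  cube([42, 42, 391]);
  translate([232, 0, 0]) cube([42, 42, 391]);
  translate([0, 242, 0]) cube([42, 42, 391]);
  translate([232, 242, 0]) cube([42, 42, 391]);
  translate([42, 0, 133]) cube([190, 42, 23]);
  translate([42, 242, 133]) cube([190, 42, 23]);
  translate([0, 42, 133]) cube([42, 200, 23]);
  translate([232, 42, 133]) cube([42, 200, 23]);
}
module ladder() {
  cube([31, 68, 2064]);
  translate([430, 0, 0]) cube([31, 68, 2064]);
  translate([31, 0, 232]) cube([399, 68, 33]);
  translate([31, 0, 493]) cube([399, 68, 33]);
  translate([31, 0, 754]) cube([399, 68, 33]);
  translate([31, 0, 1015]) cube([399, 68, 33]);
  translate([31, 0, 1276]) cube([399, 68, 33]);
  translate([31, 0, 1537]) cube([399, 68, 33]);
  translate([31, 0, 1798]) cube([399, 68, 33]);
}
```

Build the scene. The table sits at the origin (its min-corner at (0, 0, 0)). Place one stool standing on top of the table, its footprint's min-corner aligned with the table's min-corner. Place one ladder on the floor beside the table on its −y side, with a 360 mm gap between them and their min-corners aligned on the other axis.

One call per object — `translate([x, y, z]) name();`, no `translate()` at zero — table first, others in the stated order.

table();
translate([0, 0, 731]) stool();
translate([0, -428, 0]) ladder();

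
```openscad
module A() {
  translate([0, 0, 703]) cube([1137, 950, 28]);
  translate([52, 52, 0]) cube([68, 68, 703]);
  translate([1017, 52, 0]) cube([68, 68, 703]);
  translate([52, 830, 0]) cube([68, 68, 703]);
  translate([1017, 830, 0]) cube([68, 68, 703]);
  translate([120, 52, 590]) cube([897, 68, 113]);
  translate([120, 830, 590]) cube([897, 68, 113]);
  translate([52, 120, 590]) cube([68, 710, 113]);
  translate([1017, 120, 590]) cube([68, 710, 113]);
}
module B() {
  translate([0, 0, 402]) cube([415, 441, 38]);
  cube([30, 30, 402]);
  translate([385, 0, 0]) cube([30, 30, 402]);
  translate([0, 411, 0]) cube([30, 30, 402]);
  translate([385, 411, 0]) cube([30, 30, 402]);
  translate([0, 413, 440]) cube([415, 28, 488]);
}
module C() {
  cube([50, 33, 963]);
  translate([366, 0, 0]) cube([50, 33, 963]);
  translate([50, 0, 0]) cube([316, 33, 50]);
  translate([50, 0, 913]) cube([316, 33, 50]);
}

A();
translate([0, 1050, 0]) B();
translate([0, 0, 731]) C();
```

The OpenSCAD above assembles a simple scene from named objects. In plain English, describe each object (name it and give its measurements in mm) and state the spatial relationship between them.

A is a rectangular dining table. The top is 1137×950×28 mm with its upper surface at z = 731 mm. It stands on four 68×68 mm square legs, each inset 52 mm from the nearest pair of top edges, running from the floor to the underside of the top. Four apron rails, 68 mm thick and 113 mm tall, run between adjacent legs with their top edges flush with the underside of the top and their outer faces flush with the legs' outer faces.

B is a chair. The seat is a 415×441×38 mm slab with its top at z = 440 mm, on four 30×30 mm corner legs (flush with the seat edges, standing on z = 0). A flat backrest 28 mm thick, 488 mm tall, spans the full seat width and rises from the seat top along its +y edge, rear face flush with the rear of the seat.

C is a picture frame with a 316×863 mm rectangular opening (x by z) and a uniform 50 mm border on every side. Frame depth is 33 mm along y. It is built from two vertical stiles running the full outside height and two horizontal rails spanning the gap between the stiles.

The chair is on the floor beside the table on its +y side. The picture frame is on top of the table.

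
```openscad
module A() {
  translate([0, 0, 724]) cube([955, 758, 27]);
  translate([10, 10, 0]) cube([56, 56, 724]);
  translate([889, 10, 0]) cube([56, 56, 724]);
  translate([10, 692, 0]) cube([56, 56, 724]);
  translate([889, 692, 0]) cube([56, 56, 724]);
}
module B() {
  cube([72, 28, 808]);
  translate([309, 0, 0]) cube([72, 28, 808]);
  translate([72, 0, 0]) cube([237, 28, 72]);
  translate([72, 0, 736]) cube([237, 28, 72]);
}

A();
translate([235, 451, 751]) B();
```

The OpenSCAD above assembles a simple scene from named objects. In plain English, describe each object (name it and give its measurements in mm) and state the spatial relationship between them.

A is a table: top 955 mm (x) × 758 mm (y), 27 mm thick, upper face at z = 751 mm, on four 56×56 mm square legs, each inset 10 mm from the nearest pair of top edges, running from z = 0 to the bottom of the top.

B is a picture frame with a 237×664 mm rectangular opening (x by z) and a uniform 72 mm border on every side. Frame depth is 28 mm along y. It is built from two vertical stiles running the full outside height and two horizontal rails spanning the gap between the stiles.

The picture frame is on top of the table.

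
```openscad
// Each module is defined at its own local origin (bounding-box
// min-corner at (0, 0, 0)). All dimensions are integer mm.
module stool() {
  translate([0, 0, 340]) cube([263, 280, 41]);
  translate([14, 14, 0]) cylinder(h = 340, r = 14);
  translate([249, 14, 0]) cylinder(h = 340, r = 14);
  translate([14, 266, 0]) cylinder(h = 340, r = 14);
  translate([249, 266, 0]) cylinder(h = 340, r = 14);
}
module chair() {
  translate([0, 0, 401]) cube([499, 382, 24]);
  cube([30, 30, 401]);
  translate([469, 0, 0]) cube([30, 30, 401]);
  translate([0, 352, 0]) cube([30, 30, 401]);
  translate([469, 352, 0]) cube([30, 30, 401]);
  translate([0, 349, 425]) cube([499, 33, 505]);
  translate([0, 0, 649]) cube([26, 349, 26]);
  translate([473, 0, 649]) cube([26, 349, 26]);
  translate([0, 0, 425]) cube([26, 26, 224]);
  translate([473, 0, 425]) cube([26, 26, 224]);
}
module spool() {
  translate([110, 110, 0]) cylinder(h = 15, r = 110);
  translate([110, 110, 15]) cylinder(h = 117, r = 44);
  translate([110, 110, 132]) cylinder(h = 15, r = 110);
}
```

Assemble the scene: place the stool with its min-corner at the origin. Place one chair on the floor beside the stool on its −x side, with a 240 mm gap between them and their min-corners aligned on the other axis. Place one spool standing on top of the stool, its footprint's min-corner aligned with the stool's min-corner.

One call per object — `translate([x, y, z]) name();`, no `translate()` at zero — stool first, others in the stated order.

stool();
translate([-739, 0, 0]) chair();
translate([0, 0, 381]) spool();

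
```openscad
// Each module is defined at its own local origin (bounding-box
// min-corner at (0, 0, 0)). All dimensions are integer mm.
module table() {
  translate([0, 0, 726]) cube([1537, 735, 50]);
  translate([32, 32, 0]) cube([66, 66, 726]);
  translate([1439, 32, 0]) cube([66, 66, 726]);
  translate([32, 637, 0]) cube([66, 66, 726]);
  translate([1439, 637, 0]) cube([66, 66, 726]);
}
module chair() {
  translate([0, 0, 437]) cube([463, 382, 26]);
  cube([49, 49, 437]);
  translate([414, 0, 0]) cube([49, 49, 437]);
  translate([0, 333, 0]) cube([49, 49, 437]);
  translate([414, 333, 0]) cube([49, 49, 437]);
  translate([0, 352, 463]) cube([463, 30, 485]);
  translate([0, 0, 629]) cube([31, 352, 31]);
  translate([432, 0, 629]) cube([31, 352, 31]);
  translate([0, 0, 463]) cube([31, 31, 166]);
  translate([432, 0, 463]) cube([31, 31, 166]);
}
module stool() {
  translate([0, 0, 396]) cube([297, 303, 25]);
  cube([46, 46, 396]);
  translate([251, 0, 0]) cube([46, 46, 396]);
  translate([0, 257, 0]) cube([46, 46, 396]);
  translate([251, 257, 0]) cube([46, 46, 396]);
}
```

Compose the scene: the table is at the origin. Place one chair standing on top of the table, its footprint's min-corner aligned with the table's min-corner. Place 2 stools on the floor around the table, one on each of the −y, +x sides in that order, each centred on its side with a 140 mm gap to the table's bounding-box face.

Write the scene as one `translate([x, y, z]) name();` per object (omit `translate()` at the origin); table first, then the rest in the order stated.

table();
translate([0, 0, 776]) chair();
translate([620, -443, 0]) stool();
translate([1677, 216, 0]) stool();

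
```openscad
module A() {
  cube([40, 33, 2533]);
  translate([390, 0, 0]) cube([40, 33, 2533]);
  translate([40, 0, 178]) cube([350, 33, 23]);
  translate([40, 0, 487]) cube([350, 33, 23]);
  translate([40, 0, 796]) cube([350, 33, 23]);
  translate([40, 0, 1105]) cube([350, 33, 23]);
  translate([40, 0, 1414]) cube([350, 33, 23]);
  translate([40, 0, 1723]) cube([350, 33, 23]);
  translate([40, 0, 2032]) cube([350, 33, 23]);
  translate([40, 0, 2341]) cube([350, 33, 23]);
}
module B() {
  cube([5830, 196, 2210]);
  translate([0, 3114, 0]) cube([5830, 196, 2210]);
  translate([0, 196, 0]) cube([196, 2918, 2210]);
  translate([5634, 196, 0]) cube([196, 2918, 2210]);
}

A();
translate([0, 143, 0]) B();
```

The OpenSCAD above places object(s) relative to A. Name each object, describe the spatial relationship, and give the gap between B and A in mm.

A is a ladder. B is a house frame. The house frame is on the floor beside the ladder on its +y side. The gap between the house frame and the ladder is 110 mm.

The house frame's nearest face is 110 mm from the ladder's +y face.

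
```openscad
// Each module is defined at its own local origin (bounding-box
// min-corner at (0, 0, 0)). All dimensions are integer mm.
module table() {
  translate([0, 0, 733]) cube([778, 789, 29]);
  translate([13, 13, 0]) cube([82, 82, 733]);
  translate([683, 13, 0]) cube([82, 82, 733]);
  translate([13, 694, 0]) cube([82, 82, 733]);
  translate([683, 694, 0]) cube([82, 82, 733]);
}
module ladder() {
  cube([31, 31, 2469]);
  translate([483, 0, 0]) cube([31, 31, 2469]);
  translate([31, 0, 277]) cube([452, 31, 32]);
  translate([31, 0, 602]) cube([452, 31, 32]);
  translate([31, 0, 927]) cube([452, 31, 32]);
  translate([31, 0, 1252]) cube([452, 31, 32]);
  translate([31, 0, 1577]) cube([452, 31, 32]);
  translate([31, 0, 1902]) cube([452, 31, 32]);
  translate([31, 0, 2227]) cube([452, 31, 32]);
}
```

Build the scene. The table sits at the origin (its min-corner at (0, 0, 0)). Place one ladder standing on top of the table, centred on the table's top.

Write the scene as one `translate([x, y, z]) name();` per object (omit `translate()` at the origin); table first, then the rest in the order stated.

table();
translate([132, 379, 762]) ladder();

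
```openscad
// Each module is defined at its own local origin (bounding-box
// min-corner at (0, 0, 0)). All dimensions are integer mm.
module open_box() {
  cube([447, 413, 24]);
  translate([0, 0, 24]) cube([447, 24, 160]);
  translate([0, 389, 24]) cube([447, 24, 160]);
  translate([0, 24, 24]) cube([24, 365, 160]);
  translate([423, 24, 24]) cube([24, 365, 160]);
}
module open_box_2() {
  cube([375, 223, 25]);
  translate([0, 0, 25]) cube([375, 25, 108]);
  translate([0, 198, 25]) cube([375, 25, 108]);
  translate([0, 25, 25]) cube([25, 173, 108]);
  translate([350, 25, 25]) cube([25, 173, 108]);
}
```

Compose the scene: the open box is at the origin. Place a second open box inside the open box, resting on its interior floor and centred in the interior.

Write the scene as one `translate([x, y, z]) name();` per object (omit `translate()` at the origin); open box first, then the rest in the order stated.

open_box();
translate([36, 95, 24]) open_box_2();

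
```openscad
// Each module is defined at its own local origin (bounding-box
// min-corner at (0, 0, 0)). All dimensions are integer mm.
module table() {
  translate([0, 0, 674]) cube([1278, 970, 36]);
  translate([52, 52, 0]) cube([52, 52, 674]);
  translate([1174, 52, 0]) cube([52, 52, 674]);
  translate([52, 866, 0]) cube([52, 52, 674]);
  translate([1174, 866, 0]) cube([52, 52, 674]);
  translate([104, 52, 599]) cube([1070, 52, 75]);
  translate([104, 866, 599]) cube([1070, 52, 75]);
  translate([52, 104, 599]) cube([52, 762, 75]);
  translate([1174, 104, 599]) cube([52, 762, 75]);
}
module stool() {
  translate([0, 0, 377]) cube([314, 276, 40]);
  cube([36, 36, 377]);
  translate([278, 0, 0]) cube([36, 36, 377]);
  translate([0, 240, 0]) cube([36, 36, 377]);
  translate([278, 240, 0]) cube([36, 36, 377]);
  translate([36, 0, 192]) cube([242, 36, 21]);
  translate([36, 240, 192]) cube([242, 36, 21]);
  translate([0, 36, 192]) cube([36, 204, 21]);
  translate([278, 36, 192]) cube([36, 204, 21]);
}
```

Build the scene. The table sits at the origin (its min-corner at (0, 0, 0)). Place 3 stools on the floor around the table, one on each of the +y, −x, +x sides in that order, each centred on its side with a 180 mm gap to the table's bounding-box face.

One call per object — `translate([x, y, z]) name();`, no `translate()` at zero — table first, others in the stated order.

table();
translate([482, 1150, 0]) stool();
translate([-494, 347, 0]) stool();
translate([1458, 347, 0]) stool();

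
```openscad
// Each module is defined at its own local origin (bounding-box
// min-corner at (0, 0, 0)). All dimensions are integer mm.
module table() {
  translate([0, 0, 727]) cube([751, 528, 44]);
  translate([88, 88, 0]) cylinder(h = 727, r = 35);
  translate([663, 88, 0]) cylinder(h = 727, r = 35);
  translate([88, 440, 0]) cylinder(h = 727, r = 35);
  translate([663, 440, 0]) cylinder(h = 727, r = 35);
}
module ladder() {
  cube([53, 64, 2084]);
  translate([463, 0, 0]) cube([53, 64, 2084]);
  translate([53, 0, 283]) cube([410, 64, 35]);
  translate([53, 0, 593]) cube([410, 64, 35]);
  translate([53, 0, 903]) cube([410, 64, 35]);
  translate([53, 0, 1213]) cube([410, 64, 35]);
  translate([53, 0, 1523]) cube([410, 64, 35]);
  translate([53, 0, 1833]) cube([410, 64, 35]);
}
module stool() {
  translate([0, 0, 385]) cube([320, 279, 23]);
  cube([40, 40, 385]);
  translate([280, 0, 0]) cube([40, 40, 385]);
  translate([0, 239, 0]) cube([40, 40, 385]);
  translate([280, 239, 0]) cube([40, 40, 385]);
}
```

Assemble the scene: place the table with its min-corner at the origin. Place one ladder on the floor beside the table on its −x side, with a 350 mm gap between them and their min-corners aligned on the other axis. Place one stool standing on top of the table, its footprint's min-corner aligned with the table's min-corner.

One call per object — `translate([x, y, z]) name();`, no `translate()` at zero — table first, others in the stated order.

table();
translate([-866, 0, 0]) ladder();
translate([0, 0, 771]) stool();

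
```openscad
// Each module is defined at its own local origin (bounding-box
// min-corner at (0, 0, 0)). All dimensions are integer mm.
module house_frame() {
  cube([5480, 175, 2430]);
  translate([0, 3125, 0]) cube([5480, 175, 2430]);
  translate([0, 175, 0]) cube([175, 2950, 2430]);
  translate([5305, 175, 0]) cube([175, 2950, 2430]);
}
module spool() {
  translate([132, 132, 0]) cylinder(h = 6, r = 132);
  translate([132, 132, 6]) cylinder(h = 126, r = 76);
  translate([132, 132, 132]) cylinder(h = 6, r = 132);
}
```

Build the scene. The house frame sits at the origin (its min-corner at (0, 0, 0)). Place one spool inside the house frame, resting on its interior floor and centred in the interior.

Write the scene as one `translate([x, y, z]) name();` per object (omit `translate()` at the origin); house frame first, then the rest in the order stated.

house_frame();
translate([2608, 1518, 0]) spool();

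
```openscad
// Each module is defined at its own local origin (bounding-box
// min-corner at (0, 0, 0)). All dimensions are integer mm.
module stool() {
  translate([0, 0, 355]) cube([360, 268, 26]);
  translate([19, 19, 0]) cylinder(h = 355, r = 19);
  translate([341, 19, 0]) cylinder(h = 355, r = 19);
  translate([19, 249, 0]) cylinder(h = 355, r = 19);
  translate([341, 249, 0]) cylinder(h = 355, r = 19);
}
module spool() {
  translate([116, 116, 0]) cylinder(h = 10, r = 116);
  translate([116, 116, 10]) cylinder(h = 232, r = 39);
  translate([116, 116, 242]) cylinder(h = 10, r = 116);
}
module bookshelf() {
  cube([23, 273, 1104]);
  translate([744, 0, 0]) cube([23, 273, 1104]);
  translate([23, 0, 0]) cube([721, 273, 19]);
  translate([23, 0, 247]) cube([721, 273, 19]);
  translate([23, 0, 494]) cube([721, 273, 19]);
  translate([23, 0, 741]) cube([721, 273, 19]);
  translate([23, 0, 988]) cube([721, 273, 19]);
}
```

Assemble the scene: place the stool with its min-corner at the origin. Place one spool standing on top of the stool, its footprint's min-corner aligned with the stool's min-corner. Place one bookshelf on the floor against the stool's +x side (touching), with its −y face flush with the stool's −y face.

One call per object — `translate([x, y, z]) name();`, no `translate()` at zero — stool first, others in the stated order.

stool();
translate([0, 0, 381]) spool();
translate([360, 0, 0]) bookshelf();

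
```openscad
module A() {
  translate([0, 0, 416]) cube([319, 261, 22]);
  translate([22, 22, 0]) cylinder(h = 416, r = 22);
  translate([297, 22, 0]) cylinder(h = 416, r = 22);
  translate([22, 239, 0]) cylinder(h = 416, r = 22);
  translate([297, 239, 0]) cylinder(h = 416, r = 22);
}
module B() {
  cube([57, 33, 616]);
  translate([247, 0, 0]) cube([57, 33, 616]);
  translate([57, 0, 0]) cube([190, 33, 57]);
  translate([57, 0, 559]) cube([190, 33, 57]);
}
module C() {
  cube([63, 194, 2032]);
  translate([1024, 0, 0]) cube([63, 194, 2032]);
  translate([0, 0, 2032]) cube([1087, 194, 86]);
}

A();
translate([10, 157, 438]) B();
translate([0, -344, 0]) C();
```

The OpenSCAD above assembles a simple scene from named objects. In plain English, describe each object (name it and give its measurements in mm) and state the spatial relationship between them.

A is a simple wooden stool: a rectangular seat 319 mm (x) by 261 mm (y), 22 mm thick, top face at z = 438 mm, on four round legs, each 44 mm in diameter. The legs rest on z = 0, each leg's axis is inset half a diameter from the nearest pair of seat edges (so the leg's bounding box is flush with the corner).

B is a picture frame with a 190×502 mm rectangular opening (x by z) and a uniform 57 mm border on every side. Frame depth is 33 mm along y. It is built from two vertical stiles running the full outside height and two horizontal rails spanning the gap between the stiles.

C is a rectangular door frame: two vertical jambs of 63×194 mm section, 2032 mm tall, with a clear opening 961 mm wide between their inner faces. A header 86 mm tall and 194 mm deep lies on top of the jambs and spans the full outside width.

The picture frame is on top of the stool. The door frame is on the floor beside the stool on its −y side.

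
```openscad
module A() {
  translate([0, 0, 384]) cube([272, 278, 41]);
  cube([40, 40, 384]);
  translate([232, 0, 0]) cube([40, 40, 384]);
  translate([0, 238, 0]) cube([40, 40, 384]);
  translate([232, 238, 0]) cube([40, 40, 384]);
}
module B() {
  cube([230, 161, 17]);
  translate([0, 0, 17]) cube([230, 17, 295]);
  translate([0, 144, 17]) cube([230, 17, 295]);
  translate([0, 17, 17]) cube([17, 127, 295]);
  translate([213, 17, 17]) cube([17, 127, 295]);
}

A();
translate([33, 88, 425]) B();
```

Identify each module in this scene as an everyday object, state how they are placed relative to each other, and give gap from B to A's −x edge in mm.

A is a stool. B is an open box. The open box is on top of the stool. The gap from the open box to the stool's −x edge is 33 mm.

The open box's min-x is at 33; the stool's min-x is 0; gap = 33 mm.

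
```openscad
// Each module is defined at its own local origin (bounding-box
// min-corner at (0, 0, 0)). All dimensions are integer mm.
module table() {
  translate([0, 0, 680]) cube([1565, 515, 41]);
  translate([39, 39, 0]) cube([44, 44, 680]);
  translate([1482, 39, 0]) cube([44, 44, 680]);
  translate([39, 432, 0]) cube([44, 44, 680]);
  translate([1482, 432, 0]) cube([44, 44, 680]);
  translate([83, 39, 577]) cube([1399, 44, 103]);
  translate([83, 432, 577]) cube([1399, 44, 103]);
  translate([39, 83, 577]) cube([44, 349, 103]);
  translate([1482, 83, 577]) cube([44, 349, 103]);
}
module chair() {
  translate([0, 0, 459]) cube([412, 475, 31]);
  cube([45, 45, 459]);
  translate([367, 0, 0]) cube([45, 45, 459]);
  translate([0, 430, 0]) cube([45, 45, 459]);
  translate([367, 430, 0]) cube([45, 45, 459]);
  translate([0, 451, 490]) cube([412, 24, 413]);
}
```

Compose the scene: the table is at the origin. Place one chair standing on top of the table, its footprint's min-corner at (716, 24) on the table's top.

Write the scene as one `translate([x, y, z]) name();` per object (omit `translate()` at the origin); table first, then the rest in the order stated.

table();
translate([716, 24, 721]) chair();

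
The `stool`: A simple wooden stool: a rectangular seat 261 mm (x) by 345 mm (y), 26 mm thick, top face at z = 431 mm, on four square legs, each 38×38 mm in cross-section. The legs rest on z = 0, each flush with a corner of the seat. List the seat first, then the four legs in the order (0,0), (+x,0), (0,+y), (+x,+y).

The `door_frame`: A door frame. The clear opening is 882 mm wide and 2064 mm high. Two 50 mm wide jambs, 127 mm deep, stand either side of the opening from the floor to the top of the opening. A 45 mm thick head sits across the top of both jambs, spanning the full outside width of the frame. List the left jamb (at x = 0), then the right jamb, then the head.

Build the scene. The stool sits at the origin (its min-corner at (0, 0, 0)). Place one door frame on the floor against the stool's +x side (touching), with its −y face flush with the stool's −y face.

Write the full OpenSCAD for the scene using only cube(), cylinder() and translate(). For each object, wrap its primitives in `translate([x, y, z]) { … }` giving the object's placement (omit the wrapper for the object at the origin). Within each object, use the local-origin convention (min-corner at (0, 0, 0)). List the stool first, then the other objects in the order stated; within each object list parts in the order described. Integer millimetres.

translate([0, 0, 405]) cube([261, 345, 26]);
cube([38, 38, 405]);
translate([223, 0, 0]) cube([38, 38, 405]);
translate([0, 307, 0]) cube([38, 38, 405]);
translate([223, 307, 0]) cube([38, 38, 405]);
translate([261, 0, 0]) {
  cube([50, 127, 2064]);
  translate([932, 0, 0]) cube([50, 127, 2064]);
  translate([0, 0, 2064]) cube([982, 127, 45]);
}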